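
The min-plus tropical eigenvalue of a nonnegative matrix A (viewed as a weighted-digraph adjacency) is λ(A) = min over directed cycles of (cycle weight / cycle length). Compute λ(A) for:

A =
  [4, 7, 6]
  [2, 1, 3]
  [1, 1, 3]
λ(A) = 1

Enumerate directed cycles and compute their means (weight / length). Sample:
  cycle 0 → 0: weight = 4, length = 1, mean = 4/1 ≈ 4.000
  cycle 1 → 1: weight = 1, length = 1, mean = 1/1 ≈ 1.000
  cycle 2 → 2: weight = 3, length = 1, mean = 3/1 ≈ 3.000
  cycle 0 → 1 → 0: weight = 9, length = 2, mean = 9/2 ≈ 4.500
  cycle 0 → 2 → 0: weight = 7, length = 2, mean = 7/2 ≈ 3.500
  cycle 1 → 0 → 1: weight = 9, length = 2, mean = 9/2 ≈ 4.500
Minimum mean = 1.000, attained e.g. along the cycle 1 → 1 with weight 1 and length 1. So λ(A) = 1/1 = 1.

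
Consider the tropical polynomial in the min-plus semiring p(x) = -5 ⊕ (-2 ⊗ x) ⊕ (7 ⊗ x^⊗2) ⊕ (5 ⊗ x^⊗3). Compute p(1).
p(1) = -5

A tropical monomial a ⊗ x^⊗i evaluates to a + i · x. Evaluating each term at x = 1:
  Term 0 contributes -5 + 0 · 1 = -5
  Term 1 contributes -2 + 1 · 1 = -1
  Term 2 contributes 7 + 2 · 1 = 9
  Term 3 contributes 5 + 3 · 1 = 8
p(1) = ⊕ of these = min[-5, -1, 9, 8] = -5.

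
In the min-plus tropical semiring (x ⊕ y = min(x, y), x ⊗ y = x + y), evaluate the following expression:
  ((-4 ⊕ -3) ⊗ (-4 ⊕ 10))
((-4 ⊕ -3) ⊗ (-4 ⊕ 10)) = -8

Expand innermost to outermost. Recall ⊕ takes the minimum of its arguments and ⊗ takes their sum. Working out the expression ((-4 ⊕ -3) ⊗ (-4 ⊕ 10)) gives -8.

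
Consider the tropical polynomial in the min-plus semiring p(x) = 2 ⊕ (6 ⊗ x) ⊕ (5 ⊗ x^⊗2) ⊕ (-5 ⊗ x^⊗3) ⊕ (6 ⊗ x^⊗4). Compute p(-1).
p(-1) = -8

A tropical monomial a ⊗ x^⊗i evaluates to a + i · x. Evaluating each term at x = -1:
  Term 0 contributes 2 + 0 · -1 = 2
  Term 1 contributes 6 + 1 · -1 = 5
  Term 2 contributes 5 + 2 · -1 = 3
  Term 3 contributes -5 + 3 · -1 = -8
  Term 4 contributes 6 + 4 · -1 = 2
p(-1) = ⊕ of these = min[2, 5, 3, -8, 2] = -8.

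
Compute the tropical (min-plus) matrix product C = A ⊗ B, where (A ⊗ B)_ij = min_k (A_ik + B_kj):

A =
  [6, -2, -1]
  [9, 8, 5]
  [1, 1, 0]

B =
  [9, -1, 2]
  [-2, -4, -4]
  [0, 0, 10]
A ⊗ B =
  [-4, -6, -6]
  [5, 4, 4]
  [-1, -3, -3]

Apply the min-plus product entry-by-entry:
  C[0][0] = min over k of (A[0][0] + B[0][0] = 6 + 9 = 15, A[0][1] + B[1][0] = -2 + -2 = -4, A[0][2] + B[2][0] = -1 + 0 = -1) = -4 (attained at k = 1)
  C[0][1] = min over k of (A[0][0] + B[0][1] = 6 + -1 = 5, A[0][1] + B[1][1] = -2 + -4 = -6, A[0][2] + B[2][1] = -1 + 0 = -1) = -6 (attained at k = 1)
  C[0][2] = min over k of (A[0][0] + B[0][2] = 6 + 2 = 8, A[0][1] + B[1][2] = -2 + -4 = -6, A[0][2] + B[2][2] = -1 + 10 = 9) = -6 (attained at k = 1)
  C[1][0] = min over k of (A[1][0] + B[0][0] = 9 + 9 = 18, A[1][1] + B[1][0] = 8 + -2 = 6, A[1][2] + B[2][0] = 5 + 0 = 5) = 5 (attained at k = 2)
  C[1][1] = min over k of (A[1][0] + B[0][1] = 9 + -1 = 8, A[1][1] + B[1][1] = 8 + -4 = 4, A[1][2] + B[2][1] = 5 + 0 = 5) = 4 (attained at k = 1)
  C[1][2] = min over k of (A[1][0] + B[0][2] = 9 + 2 = 11, A[1][1] + B[1][2] = 8 + -4 = 4, A[1][2] + B[2][2] = 5 + 10 = 15) = 4 (attained at k = 1)
  C[2][0] = min over k of (A[2][0] + B[0][0] = 1 + 9 = 10, A[2][1] + B[1][0] = 1 + -2 = -1, A[2][2] + B[2][0] = 0 + 0 = 0) = -1 (attained at k = 1)
  C[2][1] = min over k of (A[2][0] + B[0][1] = 1 + -1 = 0, A[2][1] + B[1][1] = 1 + -4 = -3, A[2][2] + B[2][1] = 0 + 0 = 0) = -3 (attained at k = 1)
  C[2][2] = min over k of (A[2][0] + B[0][2] = 1 + 2 = 3, A[2][1] + B[1][2] = 1 + -4 = -3, A[2][2] + B[2][2] = 0 + 10 = 10) = -3 (attained at k = 1)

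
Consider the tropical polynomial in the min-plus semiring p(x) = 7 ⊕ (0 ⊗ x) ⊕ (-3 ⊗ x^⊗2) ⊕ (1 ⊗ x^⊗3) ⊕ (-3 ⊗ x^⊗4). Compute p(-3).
p(-3) = -15

A tropical monomial a ⊗ x^⊗i evaluates to a + i · x. Evaluating each term at x = -3:
  Term 0 contributes 7 + 0 · -3 = 7
  Term 1 contributes 0 + 1 · -3 = -3
  Term 2 contributes -3 + 2 · -3 = -9
  Term 3 contributes 1 + 3 · -3 = -8
  Term 4 contributes -3 + 4 · -3 = -15
p(-3) = ⊕ of these = min[7, -3, -9, -8, -15] = -15.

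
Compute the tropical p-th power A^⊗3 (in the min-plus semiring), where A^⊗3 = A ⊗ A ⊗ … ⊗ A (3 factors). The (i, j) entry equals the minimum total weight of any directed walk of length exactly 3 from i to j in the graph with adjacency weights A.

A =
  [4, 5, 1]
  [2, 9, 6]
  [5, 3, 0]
A^⊗3 =
  [6, 4, 1]
  [8, 6, 3]
  [5, 3, 0]

Each entry (A^⊗3)_ij equals the minimum over all length-3 walks i = v_0 → v_1 → … → v_3 = j of Σ_t A[v_t][v_{t+1}]. For example, for (i, j) = (0, 2) we minimise over 9 possible intermediate vertex sequences; the minimum is 1, attained along the walk 0 → 2 → 2 → 2.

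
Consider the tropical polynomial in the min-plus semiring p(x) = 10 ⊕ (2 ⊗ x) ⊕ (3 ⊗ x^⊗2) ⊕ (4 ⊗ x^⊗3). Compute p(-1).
p(-1) = 1

A tropical monomial a ⊗ x^⊗i evaluates to a + i · x. Evaluating each term at x = -1:
  Term 0 contributes 10 + 0 · -1 = 10
  Term 1 contributes 2 + 1 · -1 = 1
  Term 2 contributes 3 + 2 · -1 = 1
  Term 3 contributes 4 + 3 · -1 = 1
p(-1) = ⊕ of these = min[10, 1, 1, 1] = 1.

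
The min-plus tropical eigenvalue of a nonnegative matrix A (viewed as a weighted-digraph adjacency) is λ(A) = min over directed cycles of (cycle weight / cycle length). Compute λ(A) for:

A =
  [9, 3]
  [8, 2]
λ(A) = 2

Enumerate directed cycles and compute their means (weight / length). Sample:
  cycle 0 → 0: weight = 9, length = 1, mean = 9/1 ≈ 9.000
  cycle 1 → 1: weight = 2, length = 1, mean = 2/1 ≈ 2.000
  cycle 0 → 1 → 0: weight = 11, length = 2, mean = 11/2 ≈ 5.500
  cycle 1 → 0 → 1: weight = 11, length = 2, mean = 11/2 ≈ 5.500
Minimum mean = 2.000, attained e.g. along the cycle 1 → 1 with weight 2 and length 1. So λ(A) = 2/1 = 2.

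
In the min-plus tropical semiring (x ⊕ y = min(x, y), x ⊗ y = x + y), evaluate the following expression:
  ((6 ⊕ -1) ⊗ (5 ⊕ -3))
((6 ⊕ -1) ⊗ (5 ⊕ -3)) = -4

Expand innermost to outermost. Recall ⊕ takes the minimum of its arguments and ⊗ takes their sum. Working out the expression ((6 ⊕ -1) ⊗ (5 ⊕ -3)) gives -4.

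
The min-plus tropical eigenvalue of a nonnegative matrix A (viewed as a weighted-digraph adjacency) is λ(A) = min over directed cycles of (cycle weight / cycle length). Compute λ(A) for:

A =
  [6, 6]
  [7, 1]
λ(A) = 1

Enumerate directed cycles and compute their means (weight / length). Sample:
  cycle 0 → 0: weight = 6, length = 1, mean = 6/1 ≈ 6.000
  cycle 1 → 1: weight = 1, length = 1, mean = 1/1 ≈ 1.000
  cycle 0 → 1 → 0: weight = 13, length = 2, mean = 13/2 ≈ 6.500
  cycle 1 → 0 → 1: weight = 13, length = 2, mean = 13/2 ≈ 6.500
Minimum mean = 1.000, attained e.g. along the cycle 1 → 1 with weight 1 and length 1. So λ(A) = 1/1 = 1.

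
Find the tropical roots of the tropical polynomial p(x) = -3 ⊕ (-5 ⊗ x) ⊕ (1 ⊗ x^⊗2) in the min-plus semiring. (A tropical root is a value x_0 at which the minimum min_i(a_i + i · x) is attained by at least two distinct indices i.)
Roots: {-6, 2}

Each tropical root is a break point of the lower envelope of the lines y = a_i + i · x (there are 3 lines, with slopes 0, 1, ..., 2). Only the lines that attain the minimum somewhere contribute to roots; other lines are dominated. Here the surviving (envelope) indices are i = 2, i = 1, i = 0.
Intersections between consecutive envelope lines give the roots: for adjacent envelope indices i < j the intersection is x = (a_i − a_j) / (j − i). Reading off the sorted break points: {-6, 2}.
Verification: at each break x_0, at least two indices attain the minimum of min_i(a_i + i · x_0).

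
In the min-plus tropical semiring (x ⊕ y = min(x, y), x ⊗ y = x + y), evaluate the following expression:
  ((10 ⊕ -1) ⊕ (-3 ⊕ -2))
((10 ⊕ -1) ⊕ (-3 ⊕ -2)) = -3

Expand innermost to outermost. Recall ⊕ takes the minimum of its arguments and ⊗ takes their sum. Working out the expression ((10 ⊕ -1) ⊕ (-3 ⊕ -2)) gives -3.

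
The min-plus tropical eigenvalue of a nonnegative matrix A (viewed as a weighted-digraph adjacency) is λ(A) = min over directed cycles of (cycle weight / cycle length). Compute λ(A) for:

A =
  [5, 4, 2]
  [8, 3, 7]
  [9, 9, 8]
λ(A) = 3

Enumerate directed cycles and compute their means (weight / length). Sample:
  cycle 0 → 0: weight = 5, length = 1, mean = 5/1 ≈ 5.000
  cycle 1 → 1: weight = 3, length = 1, mean = 3/1 ≈ 3.000
  cycle 2 → 2: weight = 8, length = 1, mean = 8/1 ≈ 8.000
  cycle 0 → 1 → 0: weight = 12, length = 2, mean = 12/2 ≈ 6.000
  cycle 0 → 2 → 0: weight = 11, length = 2, mean = 11/2 ≈ 5.500
  cycle 1 → 0 → 1: weight = 12, length = 2, mean = 12/2 ≈ 6.000
Minimum mean = 3.000, attained e.g. along the cycle 1 → 1 with weight 3 and length 1. So λ(A) = 3/1 = 3.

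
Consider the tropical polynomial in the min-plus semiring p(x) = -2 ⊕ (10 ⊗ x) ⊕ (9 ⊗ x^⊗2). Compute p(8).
p(8) = -2

A tropical monomial a ⊗ x^⊗i evaluates to a + i · x. Evaluating each term at x = 8:
  Term 0 contributes -2 + 0 · 8 = -2
  Term 1 contributes 10 + 1 · 8 = 18
  Term 2 contributes 9 + 2 · 8 = 25
p(8) = ⊕ of these = min[-2, 18, 25] = -2.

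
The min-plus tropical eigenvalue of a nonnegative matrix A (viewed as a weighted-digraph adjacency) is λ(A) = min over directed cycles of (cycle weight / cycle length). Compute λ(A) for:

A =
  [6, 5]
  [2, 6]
λ(A) = 7/2

Enumerate directed cycles and compute their means (weight / length). Sample:
  cycle 0 → 0: weight = 6, length = 1, mean = 6/1 ≈ 6.000
  cycle 1 → 1: weight = 6, length = 1, mean = 6/1 ≈ 6.000
  cycle 0 → 1 → 0: weight = 7, length = 2, mean = 7/2 ≈ 3.500
  cycle 1 → 0 → 1: weight = 7, length = 2, mean = 7/2 ≈ 3.500
Minimum mean = 3.500, attained e.g. along the cycle 0 → 1 → 0 with weight 7 and length 2. So λ(A) = 7/2 = 7/2.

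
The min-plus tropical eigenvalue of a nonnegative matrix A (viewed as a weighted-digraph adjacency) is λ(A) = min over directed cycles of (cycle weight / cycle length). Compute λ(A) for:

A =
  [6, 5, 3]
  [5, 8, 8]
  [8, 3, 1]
λ(A) = 1

Enumerate directed cycles and compute their means (weight / length). Sample:
  cycle 0 → 0: weight = 6, length = 1, mean = 6/1 ≈ 6.000
  cycle 1 → 1: weight = 8, length = 1, mean = 8/1 ≈ 8.000
  cycle 2 → 2: weight = 1, length = 1, mean = 1/1 ≈ 1.000
  cycle 0 → 1 → 0: weight = 10, length = 2, mean = 10/2 ≈ 5.000
  cycle 0 → 2 → 0: weight = 11, length = 2, mean = 11/2 ≈ 5.500
  cycle 1 → 0 → 1: weight = 10, length = 2, mean = 10/2 ≈ 5.000
Minimum mean = 1.000, attained e.g. along the cycle 2 → 2 with weight 1 and length 1. So λ(A) = 1/1 = 1.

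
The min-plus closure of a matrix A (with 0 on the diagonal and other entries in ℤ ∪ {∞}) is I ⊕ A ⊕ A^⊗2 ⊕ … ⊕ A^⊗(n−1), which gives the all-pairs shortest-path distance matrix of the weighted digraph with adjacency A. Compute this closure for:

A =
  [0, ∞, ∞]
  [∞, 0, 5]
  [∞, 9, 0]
Closure =
  [0, ∞, ∞]
  [∞, 0, 5]
  [∞, 9, 0]

This is the Floyd-Warshall all-pairs shortest-path computation. For each intermediate vertex k = 0, 1, …, 2, update dist[i][j] ← min(dist[i][j], dist[i][k] + dist[k][j]). The final matrix gives, for each (i, j), the minimum total weight of any directed path from i to j (possibly empty when i = j).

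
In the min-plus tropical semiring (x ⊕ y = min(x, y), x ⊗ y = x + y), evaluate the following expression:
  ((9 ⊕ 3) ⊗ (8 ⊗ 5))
((9 ⊕ 3) ⊗ (8 ⊗ 5)) = 16

Expand innermost to outermost. Recall ⊕ takes the minimum of its arguments and ⊗ takes their sum. Working out the expression ((9 ⊕ 3) ⊗ (8 ⊗ 5)) gives 16.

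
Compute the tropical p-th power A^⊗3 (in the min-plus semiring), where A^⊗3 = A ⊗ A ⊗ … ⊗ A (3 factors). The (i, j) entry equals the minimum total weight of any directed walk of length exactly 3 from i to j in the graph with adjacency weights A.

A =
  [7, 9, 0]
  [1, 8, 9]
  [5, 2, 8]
A^⊗3 =
  [3, 9, 5]
  [6, 3, 8]
  [10, 7, 3]

Each entry (A^⊗3)_ij equals the minimum over all length-3 walks i = v_0 → v_1 → … → v_3 = j of Σ_t A[v_t][v_{t+1}]. For example, for (i, j) = (0, 2) we minimise over 9 possible intermediate vertex sequences; the minimum is 5, attained along the walk 0 → 2 → 0 → 2.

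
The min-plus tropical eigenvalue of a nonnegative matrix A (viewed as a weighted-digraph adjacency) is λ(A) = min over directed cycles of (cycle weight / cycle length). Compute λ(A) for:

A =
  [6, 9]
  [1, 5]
λ(A) = 5

Enumerate directed cycles and compute their means (weight / length). Sample:
  cycle 0 → 0: weight = 6, length = 1, mean = 6/1 ≈ 6.000
  cycle 1 → 1: weight = 5, length = 1, mean = 5/1 ≈ 5.000
  cycle 0 → 1 → 0: weight = 10, length = 2, mean = 10/2 ≈ 5.000
  cycle 1 → 0 → 1: weight = 10, length = 2, mean = 10/2 ≈ 5.000
Minimum mean = 5.000, attained e.g. along the cycle 1 → 1 with weight 5 and length 1. So λ(A) = 5/1 = 5.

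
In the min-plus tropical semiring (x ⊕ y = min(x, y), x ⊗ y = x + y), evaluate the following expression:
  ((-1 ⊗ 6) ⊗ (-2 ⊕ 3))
((-1 ⊗ 6) ⊗ (-2 ⊕ 3)) = 3

Expand innermost to outermost. Recall ⊕ takes the minimum of its arguments and ⊗ takes their sum. Working out the expression ((-1 ⊗ 6) ⊗ (-2 ⊕ 3)) gives 3.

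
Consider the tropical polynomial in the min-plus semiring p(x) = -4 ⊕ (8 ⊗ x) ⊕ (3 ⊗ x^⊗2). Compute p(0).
p(0) = -4

A tropical monomial a ⊗ x^⊗i evaluates to a + i · x. Evaluating each term at x = 0:
  Term 0 contributes -4 + 0 · 0 = -4
  Term 1 contributes 8 + 1 · 0 = 8
  Term 2 contributes 3 + 2 · 0 = 3
p(0) = ⊕ of these = min[-4, 8, 3] = -4.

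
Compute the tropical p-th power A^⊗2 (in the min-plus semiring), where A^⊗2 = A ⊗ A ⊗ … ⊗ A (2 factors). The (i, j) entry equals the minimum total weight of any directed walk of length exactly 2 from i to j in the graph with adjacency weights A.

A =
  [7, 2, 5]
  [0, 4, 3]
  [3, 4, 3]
A^⊗2 =
  [2, 6, 5]
  [4, 2, 5]
  [4, 5, 6]

Each entry (A^⊗2)_ij equals the minimum over all length-2 walks i = v_0 → v_1 → … → v_2 = j of Σ_t A[v_t][v_{t+1}]. For example, for (i, j) = (0, 2) we minimise over 3 possible intermediate vertex sequences; the minimum is 5, attained along the walk 0 → 1 → 2.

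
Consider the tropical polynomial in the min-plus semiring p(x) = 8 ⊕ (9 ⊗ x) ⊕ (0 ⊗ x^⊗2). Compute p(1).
p(1) = 2

A tropical monomial a ⊗ x^⊗i evaluates to a + i · x. Evaluating each term at x = 1:
  Term 0 contributes 8 + 0 · 1 = 8
  Term 1 contributes 9 + 1 · 1 = 10
  Term 2 contributes 0 + 2 · 1 = 2
p(1) = ⊕ of these = min[8, 10, 2] = 2.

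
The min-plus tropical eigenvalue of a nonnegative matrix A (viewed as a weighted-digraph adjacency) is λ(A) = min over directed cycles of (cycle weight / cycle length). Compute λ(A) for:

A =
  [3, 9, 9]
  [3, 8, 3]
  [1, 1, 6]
λ(A) = 2

Enumerate directed cycles and compute their means (weight / length). Sample:
  cycle 0 → 0: weight = 3, length = 1, mean = 3/1 ≈ 3.000
  cycle 1 → 1: weight = 8, length = 1, mean = 8/1 ≈ 8.000
  cycle 2 → 2: weight = 6, length = 1, mean = 6/1 ≈ 6.000
  cycle 0 → 1 → 0: weight = 12, length = 2, mean = 12/2 ≈ 6.000
  cycle 0 → 2 → 0: weight = 10, length = 2, mean = 10/2 ≈ 5.000
  cycle 1 → 0 → 1: weight = 12, length = 2, mean = 12/2 ≈ 6.000
Minimum mean = 2.000, attained e.g. along the cycle 1 → 2 → 1 with weight 4 and length 2. So λ(A) = 4/2 = 2.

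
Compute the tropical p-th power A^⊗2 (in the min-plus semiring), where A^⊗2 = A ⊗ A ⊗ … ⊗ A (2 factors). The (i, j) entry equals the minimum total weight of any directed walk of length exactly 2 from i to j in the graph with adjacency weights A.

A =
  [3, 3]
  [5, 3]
A^⊗2 =
  [6, 6]
  [8, 6]

Each entry (A^⊗2)_ij equals the minimum over all length-2 walks i = v_0 → v_1 → … → v_2 = j of Σ_t A[v_t][v_{t+1}]. For example, for (i, j) = (0, 1) we minimise over 2 possible intermediate vertex sequences; the minimum is 6, attained along the walk 0 → 0 → 1.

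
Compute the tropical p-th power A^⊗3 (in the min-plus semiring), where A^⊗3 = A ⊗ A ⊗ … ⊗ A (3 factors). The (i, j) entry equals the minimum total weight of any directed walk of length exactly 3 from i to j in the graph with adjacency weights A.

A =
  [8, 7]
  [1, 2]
A^⊗3 =
  [10, 11]
  [5, 6]

Each entry (A^⊗3)_ij equals the minimum over all length-3 walks i = v_0 → v_1 → … → v_3 = j of Σ_t A[v_t][v_{t+1}]. For example, for (i, j) = (0, 1) we minimise over 4 possible intermediate vertex sequences; the minimum is 11, attained along the walk 0 → 1 → 1 → 1.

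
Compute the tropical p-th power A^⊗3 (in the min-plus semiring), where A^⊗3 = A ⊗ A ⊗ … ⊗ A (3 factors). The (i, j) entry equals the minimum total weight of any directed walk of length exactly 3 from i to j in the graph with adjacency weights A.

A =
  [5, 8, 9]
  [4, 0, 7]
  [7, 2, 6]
A^⊗3 =
  [12, 8, 15]
  [4, 0, 7]
  [6, 2, 9]

Each entry (A^⊗3)_ij equals the minimum over all length-3 walks i = v_0 → v_1 → … → v_3 = j of Σ_t A[v_t][v_{t+1}]. For example, for (i, j) = (0, 2) we minimise over 9 possible intermediate vertex sequences; the minimum is 15, attained along the walk 0 → 1 → 1 → 2.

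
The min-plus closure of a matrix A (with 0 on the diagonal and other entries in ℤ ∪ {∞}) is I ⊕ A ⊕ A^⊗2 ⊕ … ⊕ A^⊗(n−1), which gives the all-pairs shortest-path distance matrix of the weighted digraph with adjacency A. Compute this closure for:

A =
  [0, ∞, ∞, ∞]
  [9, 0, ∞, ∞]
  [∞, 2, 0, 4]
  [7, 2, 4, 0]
Closure =
  [0, ∞, ∞, ∞]
  [9, 0, ∞, ∞]
  [11, 2, 0, 4]
  [7, 2, 4, 0]

This is the Floyd-Warshall all-pairs shortest-path computation. For each intermediate vertex k = 0, 1, …, 3, update dist[i][j] ← min(dist[i][j], dist[i][k] + dist[k][j]). The final matrix gives, for each (i, j), the minimum total weight of any directed path from i to j (possibly empty when i = j).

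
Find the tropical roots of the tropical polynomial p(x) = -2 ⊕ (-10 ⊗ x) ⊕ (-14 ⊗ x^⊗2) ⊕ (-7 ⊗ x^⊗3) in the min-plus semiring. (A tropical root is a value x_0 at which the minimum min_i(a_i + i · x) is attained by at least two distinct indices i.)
Roots: {-7, 4, 8}

Each tropical root is a break point of the lower envelope of the lines y = a_i + i · x (there are 4 lines, with slopes 0, 1, ..., 3). Only the lines that attain the minimum somewhere contribute to roots; other lines are dominated. Here the surviving (envelope) indices are i = 3, i = 2, i = 1, i = 0.
Intersections between consecutive envelope lines give the roots: for adjacent envelope indices i < j the intersection is x = (a_i − a_j) / (j − i). Reading off the sorted break points: {-7, 4, 8}.
Verification: at each break x_0, at least two indices attain the minimum of min_i(a_i + i · x_0).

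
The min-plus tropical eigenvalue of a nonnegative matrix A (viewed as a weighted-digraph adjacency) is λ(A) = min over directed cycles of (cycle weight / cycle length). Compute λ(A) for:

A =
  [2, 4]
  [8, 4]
λ(A) = 2

Enumerate directed cycles and compute their means (weight / length). Sample:
  cycle 0 → 0: weight = 2, length = 1, mean = 2/1 ≈ 2.000
  cycle 1 → 1: weight = 4, length = 1, mean = 4/1 ≈ 4.000
  cycle 0 → 1 → 0: weight = 12, length = 2, mean = 12/2 ≈ 6.000
  cycle 1 → 0 → 1: weight = 12, length = 2, mean = 12/2 ≈ 6.000
Minimum mean = 2.000, attained e.g. along the cycle 0 → 0 with weight 2 and length 1. So λ(A) = 2/1 = 2.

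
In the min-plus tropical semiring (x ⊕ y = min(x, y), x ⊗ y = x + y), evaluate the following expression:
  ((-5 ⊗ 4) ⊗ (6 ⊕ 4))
((-5 ⊗ 4) ⊗ (6 ⊕ 4)) = 3

Expand innermost to outermost. Recall ⊕ takes the minimum of its arguments and ⊗ takes their sum. Working out the expression ((-5 ⊗ 4) ⊗ (6 ⊕ 4)) gives 3.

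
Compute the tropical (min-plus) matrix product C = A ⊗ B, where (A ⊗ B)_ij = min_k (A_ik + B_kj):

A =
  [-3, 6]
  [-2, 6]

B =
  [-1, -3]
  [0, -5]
A ⊗ B =
  [-4, -6]
  [-3, -5]

Apply the min-plus product entry-by-entry:
  C[0][0] = min over k of (A[0][0] + B[0][0] = -3 + -1 = -4, A[0][1] + B[1][0] = 6 + 0 = 6) = -4 (attained at k = 0)
  C[0][1] = min over k of (A[0][0] + B[0][1] = -3 + -3 = -6, A[0][1] + B[1][1] = 6 + -5 = 1) = -6 (attained at k = 0)
  C[1][0] = min over k of (A[1][0] + B[0][0] = -2 + -1 = -3, A[1][1] + B[1][0] = 6 + 0 = 6) = -3 (attained at k = 0)
  C[1][1] = min over k of (A[1][0] + B[0][1] = -2 + -3 = -5, A[1][1] + B[1][1] = 6 + -5 = 1) = -5 (attained at k = 0)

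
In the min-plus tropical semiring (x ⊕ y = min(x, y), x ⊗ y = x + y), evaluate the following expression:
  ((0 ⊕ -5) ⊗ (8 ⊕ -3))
((0 ⊕ -5) ⊗ (8 ⊕ -3)) = -8

Expand innermost to outermost. Recall ⊕ takes the minimum of its arguments and ⊗ takes their sum. Working out the expression ((0 ⊕ -5) ⊗ (8 ⊕ -3)) gives -8.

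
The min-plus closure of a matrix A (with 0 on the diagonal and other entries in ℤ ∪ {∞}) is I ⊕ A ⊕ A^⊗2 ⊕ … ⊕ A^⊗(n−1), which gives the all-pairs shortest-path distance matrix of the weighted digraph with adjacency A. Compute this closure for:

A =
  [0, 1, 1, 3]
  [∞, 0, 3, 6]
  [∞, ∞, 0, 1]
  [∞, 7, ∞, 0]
Closure =
  [0, 1, 1, 2]
  [∞, 0, 3, 4]
  [∞, 8, 0, 1]
  [∞, 7, 10, 0]

This is the Floyd-Warshall all-pairs shortest-path computation. For each intermediate vertex k = 0, 1, …, 3, update dist[i][j] ← min(dist[i][j], dist[i][k] + dist[k][j]). The final matrix gives, for each (i, j), the minimum total weight of any directed path from i to j (possibly empty when i = j).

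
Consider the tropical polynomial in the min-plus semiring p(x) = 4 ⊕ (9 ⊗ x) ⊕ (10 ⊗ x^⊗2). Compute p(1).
p(1) = 4

A tropical monomial a ⊗ x^⊗i evaluates to a + i · x. Evaluating each term at x = 1:
  Term 0 contributes 4 + 0 · 1 = 4
  Term 1 contributes 9 + 1 · 1 = 10
  Term 2 contributes 10 + 2 · 1 = 12
p(1) = ⊕ of these = min[4, 10, 12] = 4.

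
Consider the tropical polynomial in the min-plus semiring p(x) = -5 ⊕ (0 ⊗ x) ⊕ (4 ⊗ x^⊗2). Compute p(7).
p(7) = -5

A tropical monomial a ⊗ x^⊗i evaluates to a + i · x. Evaluating each term at x = 7:
  Term 0 contributes -5 + 0 · 7 = -5
  Term 1 contributes 0 + 1 · 7 = 7
  Term 2 contributes 4 + 2 · 7 = 18
p(7) = ⊕ of these = min[-5, 7, 18] = -5.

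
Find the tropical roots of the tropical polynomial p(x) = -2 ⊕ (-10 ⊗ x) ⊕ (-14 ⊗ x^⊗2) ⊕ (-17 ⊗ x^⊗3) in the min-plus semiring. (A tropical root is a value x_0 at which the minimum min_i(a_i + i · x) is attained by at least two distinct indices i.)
Roots: {3, 4, 8}

Each tropical root is a break point of the lower envelope of the lines y = a_i + i · x (there are 4 lines, with slopes 0, 1, ..., 3). Only the lines that attain the minimum somewhere contribute to roots; other lines are dominated. Here the surviving (envelope) indices are i = 3, i = 2, i = 1, i = 0.
Intersections between consecutive envelope lines give the roots: for adjacent envelope indices i < j the intersection is x = (a_i − a_j) / (j − i). Reading off the sorted break points: {3, 4, 8}.
Verification: at each break x_0, at least two indices attain the minimum of min_i(a_i + i · x_0).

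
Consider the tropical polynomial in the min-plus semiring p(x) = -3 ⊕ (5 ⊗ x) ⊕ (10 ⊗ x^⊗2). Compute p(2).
p(2) = -3

A tropical monomial a ⊗ x^⊗i evaluates to a + i · x. Evaluating each term at x = 2:
  Term 0 contributes -3 + 0 · 2 = -3
  Term 1 contributes 5 + 1 · 2 = 7
  Term 2 contributes 10 + 2 · 2 = 14
p(2) = ⊕ of these = min[-3, 7, 14] = -3.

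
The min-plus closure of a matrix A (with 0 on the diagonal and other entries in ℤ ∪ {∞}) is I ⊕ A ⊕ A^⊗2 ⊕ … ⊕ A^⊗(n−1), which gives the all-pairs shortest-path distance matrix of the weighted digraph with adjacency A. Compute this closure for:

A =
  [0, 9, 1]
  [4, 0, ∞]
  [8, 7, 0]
Closure =
  [0, 8, 1]
  [4, 0, 5]
  [8, 7, 0]

This is the Floyd-Warshall all-pairs shortest-path computation. For each intermediate vertex k = 0, 1, …, 2, update dist[i][j] ← min(dist[i][j], dist[i][k] + dist[k][j]). The final matrix gives, for each (i, j), the minimum total weight of any directed path from i to j (possibly empty when i = j).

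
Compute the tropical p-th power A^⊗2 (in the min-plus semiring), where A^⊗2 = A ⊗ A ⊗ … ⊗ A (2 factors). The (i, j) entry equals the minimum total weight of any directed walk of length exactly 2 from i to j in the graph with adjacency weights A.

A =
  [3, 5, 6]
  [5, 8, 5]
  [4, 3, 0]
A^⊗2 =
  [6, 8, 6]
  [8, 8, 5]
  [4, 3, 0]

Each entry (A^⊗2)_ij equals the minimum over all length-2 walks i = v_0 → v_1 → … → v_2 = j of Σ_t A[v_t][v_{t+1}]. For example, for (i, j) = (0, 2) we minimise over 3 possible intermediate vertex sequences; the minimum is 6, attained along the walk 0 → 2 → 2.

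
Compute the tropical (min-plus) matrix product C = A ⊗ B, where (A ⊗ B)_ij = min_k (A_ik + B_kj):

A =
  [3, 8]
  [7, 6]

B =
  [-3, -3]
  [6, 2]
A ⊗ B =
  [0, 0]
  [4, 4]

Apply the min-plus product entry-by-entry:
  C[0][0] = min over k of (A[0][0] + B[0][0] = 3 + -3 = 0, A[0][1] + B[1][0] = 8 + 6 = 14) = 0 (attained at k = 0)
  C[0][1] = min over k of (A[0][0] + B[0][1] = 3 + -3 = 0, A[0][1] + B[1][1] = 8 + 2 = 10) = 0 (attained at k = 0)
  C[1][0] = min over k of (A[1][0] + B[0][0] = 7 + -3 = 4, A[1][1] + B[1][0] = 6 + 6 = 12) = 4 (attained at k = 0)
  C[1][1] = min over k of (A[1][0] + B[0][1] = 7 + -3 = 4, A[1][1] + B[1][1] = 6 + 2 = 8) = 4 (attained at k = 0)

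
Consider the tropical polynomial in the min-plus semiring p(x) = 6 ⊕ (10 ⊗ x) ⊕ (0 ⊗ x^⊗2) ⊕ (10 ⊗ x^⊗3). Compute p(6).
p(6) = 6

A tropical monomial a ⊗ x^⊗i evaluates to a + i · x. Evaluating each term at x = 6:
  Term 0 contributes 6 + 0 · 6 = 6
  Term 1 contributes 10 + 1 · 6 = 16
  Term 2 contributes 0 + 2 · 6 = 12
  Term 3 contributes 10 + 3 · 6 = 28
p(6) = ⊕ of these = min[6, 16, 12, 28] = 6.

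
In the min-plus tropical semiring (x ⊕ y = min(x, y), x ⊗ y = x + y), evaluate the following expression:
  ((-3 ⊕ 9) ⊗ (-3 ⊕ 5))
((-3 ⊕ 9) ⊗ (-3 ⊕ 5)) = -6

Expand innermost to outermost. Recall ⊕ takes the minimum of its arguments and ⊗ takes their sum. Working out the expression ((-3 ⊕ 9) ⊗ (-3 ⊕ 5)) gives -6.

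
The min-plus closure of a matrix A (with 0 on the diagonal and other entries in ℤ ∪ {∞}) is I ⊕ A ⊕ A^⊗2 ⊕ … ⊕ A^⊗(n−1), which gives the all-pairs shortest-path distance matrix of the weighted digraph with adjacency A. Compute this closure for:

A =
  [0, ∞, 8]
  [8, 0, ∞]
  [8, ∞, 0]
Closure =
  [0, ∞, 8]
  [8, 0, 16]
  [8, ∞, 0]

This is the Floyd-Warshall all-pairs shortest-path computation. For each intermediate vertex k = 0, 1, …, 2, update dist[i][j] ← min(dist[i][j], dist[i][k] + dist[k][j]). The final matrix gives, for each (i, j), the minimum total weight of any directed path from i to j (possibly empty when i = j).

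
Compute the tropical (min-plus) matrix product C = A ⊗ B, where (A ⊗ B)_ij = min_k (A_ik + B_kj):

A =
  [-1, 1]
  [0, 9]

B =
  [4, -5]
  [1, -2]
A ⊗ B =
  [2, -6]
  [4, -5]

Apply the min-plus product entry-by-entry:
  C[0][0] = min over k of (A[0][0] + B[0][0] = -1 + 4 = 3, A[0][1] + B[1][0] = 1 + 1 = 2) = 2 (attained at k = 1)
  C[0][1] = min over k of (A[0][0] + B[0][1] = -1 + -5 = -6, A[0][1] + B[1][1] = 1 + -2 = -1) = -6 (attained at k = 0)
  C[1][0] = min over k of (A[1][0] + B[0][0] = 0 + 4 = 4, A[1][1] + B[1][0] = 9 + 1 = 10) = 4 (attained at k = 0)
  C[1][1] = min over k of (A[1][0] + B[0][1] = 0 + -5 = -5, A[1][1] + B[1][1] = 9 + -2 = 7) = -5 (attained at k = 0)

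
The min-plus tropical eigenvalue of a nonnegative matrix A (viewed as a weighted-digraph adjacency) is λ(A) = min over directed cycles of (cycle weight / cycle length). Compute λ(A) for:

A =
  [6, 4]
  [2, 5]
λ(A) = 3

Enumerate directed cycles and compute their means (weight / length). Sample:
  cycle 0 → 0: weight = 6, length = 1, mean = 6/1 ≈ 6.000
  cycle 1 → 1: weight = 5, length = 1, mean = 5/1 ≈ 5.000
  cycle 0 → 1 → 0: weight = 6, length = 2, mean = 6/2 ≈ 3.000
  cycle 1 → 0 → 1: weight = 6, length = 2, mean = 6/2 ≈ 3.000
Minimum mean = 3.000, attained e.g. along the cycle 0 → 1 → 0 with weight 6 and length 2. So λ(A) = 6/2 = 3.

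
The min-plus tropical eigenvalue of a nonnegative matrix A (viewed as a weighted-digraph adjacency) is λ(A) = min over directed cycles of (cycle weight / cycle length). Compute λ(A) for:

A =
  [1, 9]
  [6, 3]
λ(A) = 1

Enumerate directed cycles and compute their means (weight / length). Sample:
  cycle 0 → 0: weight = 1, length = 1, mean = 1/1 ≈ 1.000
  cycle 1 → 1: weight = 3, length = 1, mean = 3/1 ≈ 3.000
  cycle 0 → 1 → 0: weight = 15, length = 2, mean = 15/2 ≈ 7.500
  cycle 1 → 0 → 1: weight = 15, length = 2, mean = 15/2 ≈ 7.500
Minimum mean = 1.000, attained e.g. along the cycle 0 → 0 with weight 1 and length 1. So λ(A) = 1/1 = 1.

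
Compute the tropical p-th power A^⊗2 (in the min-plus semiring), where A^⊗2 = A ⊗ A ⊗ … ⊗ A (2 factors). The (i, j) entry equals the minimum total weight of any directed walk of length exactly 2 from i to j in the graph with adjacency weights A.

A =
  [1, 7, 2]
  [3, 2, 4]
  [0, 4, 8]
A^⊗2 =
  [2, 6, 3]
  [4, 4, 5]
  [1, 6, 2]

Each entry (A^⊗2)_ij equals the minimum over all length-2 walks i = v_0 → v_1 → … → v_2 = j of Σ_t A[v_t][v_{t+1}]. For example, for (i, j) = (0, 2) we minimise over 3 possible intermediate vertex sequences; the minimum is 3, attained along the walk 0 → 0 → 2.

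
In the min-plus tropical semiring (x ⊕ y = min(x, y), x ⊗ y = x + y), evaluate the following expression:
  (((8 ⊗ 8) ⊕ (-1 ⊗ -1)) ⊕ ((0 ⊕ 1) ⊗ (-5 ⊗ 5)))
(((8 ⊗ 8) ⊕ (-1 ⊗ -1)) ⊕ ((0 ⊕ 1) ⊗ (-5 ⊗ 5))) = -2

Expand innermost to outermost. Recall ⊕ takes the minimum of its arguments and ⊗ takes their sum. Working out the expression (((8 ⊗ 8) ⊕ (-1 ⊗ -1)) ⊕ ((0 ⊕ 1) ⊗ (-5 ⊗ 5))) gives -2.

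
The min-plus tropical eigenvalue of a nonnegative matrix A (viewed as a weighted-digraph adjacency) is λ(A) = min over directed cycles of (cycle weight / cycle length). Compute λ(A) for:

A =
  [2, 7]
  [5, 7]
λ(A) = 2

Enumerate directed cycles and compute their means (weight / length). Sample:
  cycle 0 → 0: weight = 2, length = 1, mean = 2/1 ≈ 2.000
  cycle 1 → 1: weight = 7, length = 1, mean = 7/1 ≈ 7.000
  cycle 0 → 1 → 0: weight = 12, length = 2, mean = 12/2 ≈ 6.000
  cycle 1 → 0 → 1: weight = 12, length = 2, mean = 12/2 ≈ 6.000
Minimum mean = 2.000, attained e.g. along the cycle 0 → 0 with weight 2 and length 1. So λ(A) = 2/1 = 2.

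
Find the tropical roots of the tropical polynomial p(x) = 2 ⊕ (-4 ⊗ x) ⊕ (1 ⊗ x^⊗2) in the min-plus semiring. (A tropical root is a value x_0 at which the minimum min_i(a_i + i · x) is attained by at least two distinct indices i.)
Roots: {-5, 6}

Each tropical root is a break point of the lower envelope of the lines y = a_i + i · x (there are 3 lines, with slopes 0, 1, ..., 2). Only the lines that attain the minimum somewhere contribute to roots; other lines are dominated. Here the surviving (envelope) indices are i = 2, i = 1, i = 0.
Intersections between consecutive envelope lines give the roots: for adjacent envelope indices i < j the intersection is x = (a_i − a_j) / (j − i). Reading off the sorted break points: {-5, 6}.
Verification: at each break x_0, at least two indices attain the minimum of min_i(a_i + i · x_0).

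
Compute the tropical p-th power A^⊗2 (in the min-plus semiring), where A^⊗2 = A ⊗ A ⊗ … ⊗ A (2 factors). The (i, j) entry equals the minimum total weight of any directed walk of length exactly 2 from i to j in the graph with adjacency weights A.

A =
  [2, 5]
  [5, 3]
A^⊗2 =
  [4, 7]
  [7, 6]

Each entry (A^⊗2)_ij equals the minimum over all length-2 walks i = v_0 → v_1 → … → v_2 = j of Σ_t A[v_t][v_{t+1}]. For example, for (i, j) = (0, 1) we minimise over 2 possible intermediate vertex sequences; the minimum is 7, attained along the walk 0 → 0 → 1.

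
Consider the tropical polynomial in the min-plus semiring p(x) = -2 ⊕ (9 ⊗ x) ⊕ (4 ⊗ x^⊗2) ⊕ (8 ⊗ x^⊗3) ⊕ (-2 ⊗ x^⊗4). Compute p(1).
p(1) = -2

A tropical monomial a ⊗ x^⊗i evaluates to a + i · x. Evaluating each term at x = 1:
  Term 0 contributes -2 + 0 · 1 = -2
  Term 1 contributes 9 + 1 · 1 = 10
  Term 2 contributes 4 + 2 · 1 = 6
  Term 3 contributes 8 + 3 · 1 = 11
  Term 4 contributes -2 + 4 · 1 = 2
p(1) = ⊕ of these = min[-2, 10, 6, 11, 2] = -2.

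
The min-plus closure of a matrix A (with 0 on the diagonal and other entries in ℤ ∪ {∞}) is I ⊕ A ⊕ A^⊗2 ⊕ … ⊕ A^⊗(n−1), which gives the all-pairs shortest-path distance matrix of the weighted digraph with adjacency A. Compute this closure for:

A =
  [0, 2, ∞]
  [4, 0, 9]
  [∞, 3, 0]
Closure =
  [0, 2, 11]
  [4, 0, 9]
  [7, 3, 0]

This is the Floyd-Warshall all-pairs shortest-path computation. For each intermediate vertex k = 0, 1, …, 2, update dist[i][j] ← min(dist[i][j], dist[i][k] + dist[k][j]). The final matrix gives, for each (i, j), the minimum total weight of any directed path from i to j (possibly empty when i = j).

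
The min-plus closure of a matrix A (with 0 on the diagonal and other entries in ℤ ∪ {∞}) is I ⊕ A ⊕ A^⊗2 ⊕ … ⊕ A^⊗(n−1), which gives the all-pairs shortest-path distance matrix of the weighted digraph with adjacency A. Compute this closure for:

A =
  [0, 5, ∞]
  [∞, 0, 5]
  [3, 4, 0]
Closure =
  [0, 5, 10]
  [8, 0, 5]
  [3, 4, 0]

This is the Floyd-Warshall all-pairs shortest-path computation. For each intermediate vertex k = 0, 1, …, 2, update dist[i][j] ← min(dist[i][j], dist[i][k] + dist[k][j]). The final matrix gives, for each (i, j), the minimum total weight of any directed path from i to j (possibly empty when i = j).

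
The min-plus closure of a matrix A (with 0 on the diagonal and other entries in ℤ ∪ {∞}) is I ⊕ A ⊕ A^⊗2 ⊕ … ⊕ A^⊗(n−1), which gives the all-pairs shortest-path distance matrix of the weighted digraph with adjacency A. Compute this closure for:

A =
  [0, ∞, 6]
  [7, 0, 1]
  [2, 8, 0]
Closure =
  [0, 14, 6]
  [3, 0, 1]
  [2, 8, 0]

This is the Floyd-Warshall all-pairs shortest-path computation. For each intermediate vertex k = 0, 1, …, 2, update dist[i][j] ← min(dist[i][j], dist[i][k] + dist[k][j]). The final matrix gives, for each (i, j), the minimum total weight of any directed path from i to j (possibly empty when i = j).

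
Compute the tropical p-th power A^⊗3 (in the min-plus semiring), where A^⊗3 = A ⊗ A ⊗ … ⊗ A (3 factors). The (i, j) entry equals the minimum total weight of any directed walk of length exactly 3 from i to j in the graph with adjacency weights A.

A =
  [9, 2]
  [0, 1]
A^⊗3 =
  [3, 4]
  [2, 3]

Each entry (A^⊗3)_ij equals the minimum over all length-3 walks i = v_0 → v_1 → … → v_3 = j of Σ_t A[v_t][v_{t+1}]. For example, for (i, j) = (0, 1) we minimise over 4 possible intermediate vertex sequences; the minimum is 4, attained along the walk 0 → 1 → 0 → 1.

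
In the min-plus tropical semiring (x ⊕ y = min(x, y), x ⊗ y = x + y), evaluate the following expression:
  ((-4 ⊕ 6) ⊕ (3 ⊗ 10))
((-4 ⊕ 6) ⊕ (3 ⊗ 10)) = -4

Expand innermost to outermost. Recall ⊕ takes the minimum of its arguments and ⊗ takes their sum. Working out the expression ((-4 ⊕ 6) ⊕ (3 ⊗ 10)) gives -4.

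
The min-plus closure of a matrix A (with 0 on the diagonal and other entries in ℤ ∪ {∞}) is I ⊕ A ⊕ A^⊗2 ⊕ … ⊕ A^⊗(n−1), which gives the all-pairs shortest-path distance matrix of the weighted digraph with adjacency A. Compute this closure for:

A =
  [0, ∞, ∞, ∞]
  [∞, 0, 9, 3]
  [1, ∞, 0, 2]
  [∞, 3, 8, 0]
Closure =
  [0, ∞, ∞, ∞]
  [10, 0, 9, 3]
  [1, 5, 0, 2]
  [9, 3, 8, 0]

This is the Floyd-Warshall all-pairs shortest-path computation. For each intermediate vertex k = 0, 1, …, 3, update dist[i][j] ← min(dist[i][j], dist[i][k] + dist[k][j]). The final matrix gives, for each (i, j), the minimum total weight of any directed path from i to j (possibly empty when i = j).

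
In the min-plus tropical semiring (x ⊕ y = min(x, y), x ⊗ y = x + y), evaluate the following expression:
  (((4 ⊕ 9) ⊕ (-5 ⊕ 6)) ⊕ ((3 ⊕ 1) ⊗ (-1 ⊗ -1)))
(((4 ⊕ 9) ⊕ (-5 ⊕ 6)) ⊕ ((3 ⊕ 1) ⊗ (-1 ⊗ -1))) = -5

Expand innermost to outermost. Recall ⊕ takes the minimum of its arguments and ⊗ takes their sum. Working out the expression (((4 ⊕ 9) ⊕ (-5 ⊕ 6)) ⊕ ((3 ⊕ 1) ⊗ (-1 ⊗ -1))) gives -5.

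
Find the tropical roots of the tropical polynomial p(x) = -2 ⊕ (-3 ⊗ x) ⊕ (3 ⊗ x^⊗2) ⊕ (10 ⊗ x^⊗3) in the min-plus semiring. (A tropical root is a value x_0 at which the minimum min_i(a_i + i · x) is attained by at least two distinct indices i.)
Roots: {-7, -6, 1}

Each tropical root is a break point of the lower envelope of the lines y = a_i + i · x (there are 4 lines, with slopes 0, 1, ..., 3). Only the lines that attain the minimum somewhere contribute to roots; other lines are dominated. Here the surviving (envelope) indices are i = 3, i = 2, i = 1, i = 0.
Intersections between consecutive envelope lines give the roots: for adjacent envelope indices i < j the intersection is x = (a_i − a_j) / (j − i). Reading off the sorted break points: {-7, -6, 1}.
Verification: at each break x_0, at least two indices attain the minimum of min_i(a_i + i · x_0).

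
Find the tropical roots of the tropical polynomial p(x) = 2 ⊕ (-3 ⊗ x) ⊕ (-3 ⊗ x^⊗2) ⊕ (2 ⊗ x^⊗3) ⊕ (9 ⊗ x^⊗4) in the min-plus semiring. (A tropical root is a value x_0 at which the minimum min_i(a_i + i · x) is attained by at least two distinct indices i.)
Roots: {-7, -5, 0, 5}

Each tropical root is a break point of the lower envelope of the lines y = a_i + i · x (there are 5 lines, with slopes 0, 1, ..., 4). Only the lines that attain the minimum somewhere contribute to roots; other lines are dominated. Here the surviving (envelope) indices are i = 4, i = 3, i = 2, i = 1, i = 0.
Intersections between consecutive envelope lines give the roots: for adjacent envelope indices i < j the intersection is x = (a_i − a_j) / (j − i). Reading off the sorted break points: {-7, -5, 0, 5}.
Verification: at each break x_0, at least two indices attain the minimum of min_i(a_i + i · x_0).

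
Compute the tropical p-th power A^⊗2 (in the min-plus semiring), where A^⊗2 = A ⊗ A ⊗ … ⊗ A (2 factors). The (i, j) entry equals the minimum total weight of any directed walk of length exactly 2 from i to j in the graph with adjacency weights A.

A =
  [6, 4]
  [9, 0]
A^⊗2 =
  [12, 4]
  [9, 0]

Each entry (A^⊗2)_ij equals the minimum over all length-2 walks i = v_0 → v_1 → … → v_2 = j of Σ_t A[v_t][v_{t+1}]. For example, for (i, j) = (0, 1) we minimise over 2 possible intermediate vertex sequences; the minimum is 4, attained along the walk 0 → 1 → 1.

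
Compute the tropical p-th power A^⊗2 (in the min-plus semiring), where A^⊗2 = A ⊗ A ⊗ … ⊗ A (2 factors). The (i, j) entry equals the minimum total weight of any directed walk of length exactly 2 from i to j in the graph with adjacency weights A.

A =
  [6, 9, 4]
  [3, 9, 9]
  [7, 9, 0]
A^⊗2 =
  [11, 13, 4]
  [9, 12, 7]
  [7, 9, 0]

Each entry (A^⊗2)_ij equals the minimum over all length-2 walks i = v_0 → v_1 → … → v_2 = j of Σ_t A[v_t][v_{t+1}]. For example, for (i, j) = (0, 2) we minimise over 3 possible intermediate vertex sequences; the minimum is 4, attained along the walk 0 → 2 → 2.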